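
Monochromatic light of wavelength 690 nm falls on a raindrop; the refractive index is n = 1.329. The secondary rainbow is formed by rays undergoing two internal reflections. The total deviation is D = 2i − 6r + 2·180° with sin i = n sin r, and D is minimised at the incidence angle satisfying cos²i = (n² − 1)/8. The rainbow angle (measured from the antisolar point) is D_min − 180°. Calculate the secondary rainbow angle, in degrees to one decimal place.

49.8°

cos²i = (1.76624 − 1)/8 = 0.09578; i = arccos(0.30948) = 71.972°.
sin r = sin 71.972°/1.329 = 0.71550; r = 45.685°.
D_min = 2·71.972° − 6·45.685° + 360° = 229.837°.
Rainbow angle = D_min − 180° = 49.837°.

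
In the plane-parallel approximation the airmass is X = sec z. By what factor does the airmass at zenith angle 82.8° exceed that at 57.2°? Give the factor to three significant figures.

4.32

X(82.8°)/X(57.2°) = sec 82.8° / sec 57.2° = cos 57.2° / cos 82.8° = 0.5417/0.1253 = 4.3221.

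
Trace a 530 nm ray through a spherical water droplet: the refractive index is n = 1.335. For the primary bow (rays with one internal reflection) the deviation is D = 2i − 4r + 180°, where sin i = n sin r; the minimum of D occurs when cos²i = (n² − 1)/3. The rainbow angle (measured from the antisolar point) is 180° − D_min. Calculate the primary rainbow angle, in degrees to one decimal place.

41.8°

cos²i = (1.78222 − 1)/3 = 0.26074; i = arccos(0.51063) = 59.294°.
sin r = sin 59.294°/1.335 = 0.64405; r = 40.094°.
D_min = 2·59.294° − 4·40.094° + 180° = 138.212°.
Rainbow angle = 180° − D_min = 41.788°.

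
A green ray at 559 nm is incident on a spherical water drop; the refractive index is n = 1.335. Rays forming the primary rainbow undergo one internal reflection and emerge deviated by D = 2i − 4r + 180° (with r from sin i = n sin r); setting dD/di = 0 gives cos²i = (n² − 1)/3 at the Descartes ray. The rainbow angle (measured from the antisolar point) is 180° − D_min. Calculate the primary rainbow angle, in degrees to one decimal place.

41.8°

cos²i = (1.78222 − 1)/3 = 0.26074; i = arccos(0.51063) = 59.294°.
sin r = sin 59.294°/1.335 = 0.64405; r = 40.094°.
D_min = 2·59.294° − 4·40.094° + 180° = 138.212°.
Rainbow angle = 180° − D_min = 41.788°.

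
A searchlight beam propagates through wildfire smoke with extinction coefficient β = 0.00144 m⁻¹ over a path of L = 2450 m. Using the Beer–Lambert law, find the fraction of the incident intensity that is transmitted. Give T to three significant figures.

τ = β·L = 0.00144 × 2450 = 3.5280.
T = exp(−3.5280) = 0.0294.

0.0294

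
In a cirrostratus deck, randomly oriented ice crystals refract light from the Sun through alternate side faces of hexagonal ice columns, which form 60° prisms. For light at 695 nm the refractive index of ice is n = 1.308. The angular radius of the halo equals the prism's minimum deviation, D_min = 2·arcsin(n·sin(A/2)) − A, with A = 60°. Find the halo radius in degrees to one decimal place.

n·sin(A/2) = 1.308 × sin 30° = 1.308 × 0.5000 = 0.6540.
D_min = 2·arcsin(0.6540) − 60° = 2 × 40.844° − 60° = 21.688°.

21.7°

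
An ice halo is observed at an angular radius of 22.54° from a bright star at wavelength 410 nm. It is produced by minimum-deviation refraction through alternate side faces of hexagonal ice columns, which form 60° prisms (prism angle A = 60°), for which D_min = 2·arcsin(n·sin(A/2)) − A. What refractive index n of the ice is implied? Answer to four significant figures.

Rearranging: n = sin((D_min + A)/2) / sin(A/2).
(D_min + A)/2 = (22.54° + 60°)/2 = 41.270°.
n = sin 41.270° / sin 30° = 0.6596 / 0.5000 = 1.3192.

1.319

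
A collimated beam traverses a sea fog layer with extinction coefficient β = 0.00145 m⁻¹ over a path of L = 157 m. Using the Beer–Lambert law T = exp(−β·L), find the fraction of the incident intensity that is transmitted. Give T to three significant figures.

τ = β·L = 0.00145 × 157 = 0.2276.
T = exp(−0.2276) = 0.7964.

0.796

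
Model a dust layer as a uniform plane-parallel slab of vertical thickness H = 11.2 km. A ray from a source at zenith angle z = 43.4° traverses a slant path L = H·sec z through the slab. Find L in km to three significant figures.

15.4 km

sec z = 1/cos 43.4° = 1.3763.
L = 11.2 × 1.3763 = 15.415 km.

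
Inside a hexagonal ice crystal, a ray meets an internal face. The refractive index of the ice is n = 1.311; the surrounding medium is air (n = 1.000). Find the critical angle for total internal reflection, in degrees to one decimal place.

49.7°

sin θ_c = n_air / n = 1.000 / 1.311 = 0.7628.
θ_c = arcsin(0.7628) = 49.71°.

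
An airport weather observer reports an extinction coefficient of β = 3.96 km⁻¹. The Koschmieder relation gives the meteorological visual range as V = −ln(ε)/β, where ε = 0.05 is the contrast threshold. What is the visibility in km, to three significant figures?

0.756 km

V = −ln(0.05) / 3.96 = 2.996 / 3.96 = 0.7565 km.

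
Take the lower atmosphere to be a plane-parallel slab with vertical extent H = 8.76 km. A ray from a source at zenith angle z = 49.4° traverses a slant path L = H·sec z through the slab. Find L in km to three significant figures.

sec z = 1/cos 49.4° = 1.5366.
L = 8.76 × 1.5366 = 13.461 km.

13.5 km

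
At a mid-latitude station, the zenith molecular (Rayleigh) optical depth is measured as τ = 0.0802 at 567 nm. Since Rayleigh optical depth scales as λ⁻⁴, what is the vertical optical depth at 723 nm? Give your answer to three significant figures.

τ(723 nm) = τ(567 nm) × (567/723)⁴ = 0.0802 × (0.7842)⁴ = 0.0802 × 0.3783 = 0.0303.

0.0303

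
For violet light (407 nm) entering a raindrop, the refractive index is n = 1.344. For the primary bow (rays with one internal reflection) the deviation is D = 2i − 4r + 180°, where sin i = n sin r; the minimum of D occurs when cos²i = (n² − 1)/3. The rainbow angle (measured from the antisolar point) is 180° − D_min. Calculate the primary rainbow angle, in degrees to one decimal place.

cos²i = (1.80634 − 1)/3 = 0.26878; i = arccos(0.51844) = 58.772°.
sin r = sin 58.772°/1.344 = 0.63625; r = 39.512°.
D_min = 2·58.772° − 4·39.512° + 180° = 139.495°.
Rainbow angle = 180° − D_min = 40.505°.

40.5°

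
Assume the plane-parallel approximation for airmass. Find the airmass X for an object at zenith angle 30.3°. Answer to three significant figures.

1.16

X = sec z = 1/cos 30.3° = 1/0.8634 = 1.1582.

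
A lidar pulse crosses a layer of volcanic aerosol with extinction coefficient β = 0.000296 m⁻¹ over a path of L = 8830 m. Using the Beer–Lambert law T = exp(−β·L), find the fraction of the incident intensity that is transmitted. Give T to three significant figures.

0.0733

τ = β·L = 0.000296 × 8830 = 2.6137.
T = exp(−2.6137) = 0.0733.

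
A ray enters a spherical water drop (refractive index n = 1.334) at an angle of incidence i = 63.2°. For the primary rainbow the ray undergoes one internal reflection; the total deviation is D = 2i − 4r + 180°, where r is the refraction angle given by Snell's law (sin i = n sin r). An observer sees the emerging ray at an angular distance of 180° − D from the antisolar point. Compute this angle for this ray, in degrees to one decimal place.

41.6°

sin r = sin 63.2° / 1.334 = 0.8926/1.334 = 0.6691; r = 42.00°.
D = 2·63.2° − 4·42.00° + 180° = 126.40° − 167.99° + 180° = 138.41°.
Angle from antisolar point = 180° − D = 41.59°.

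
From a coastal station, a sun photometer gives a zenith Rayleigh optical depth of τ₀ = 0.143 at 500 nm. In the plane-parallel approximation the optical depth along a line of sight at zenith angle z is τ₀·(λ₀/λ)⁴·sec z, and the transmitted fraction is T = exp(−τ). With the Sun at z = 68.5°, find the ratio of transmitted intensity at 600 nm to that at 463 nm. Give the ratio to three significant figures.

1.41

Airmass: sec 68.5° = 2.7285.
τ(600 nm) = 0.143 × (500/600)⁴ × 2.7285 = 0.143 × 0.4823 × 2.7285 = 0.1882.
τ(463 nm) = 0.143 × (500/463)⁴ × 2.7285 = 0.143 × 1.3601 × 2.7285 = 0.5307.
T(600)/T(463) = exp(τ_B − τ_A) = exp(0.3425) = 1.4085.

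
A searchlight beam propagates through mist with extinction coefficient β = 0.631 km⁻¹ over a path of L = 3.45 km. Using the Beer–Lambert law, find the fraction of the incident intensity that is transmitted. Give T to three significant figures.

0.113

τ = β·L = 0.631 × 3.45 = 2.1770.
T = exp(−2.1770) = 0.1134.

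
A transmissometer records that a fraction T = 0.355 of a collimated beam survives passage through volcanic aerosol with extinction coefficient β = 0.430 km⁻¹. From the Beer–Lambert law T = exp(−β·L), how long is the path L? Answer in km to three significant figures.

2.41 km

Beer–Lambert: T = exp(−βL) ⇒ L = −ln(T)/β = −ln(0.355)/0.430 = 1.0356/0.430 = 2.408 km.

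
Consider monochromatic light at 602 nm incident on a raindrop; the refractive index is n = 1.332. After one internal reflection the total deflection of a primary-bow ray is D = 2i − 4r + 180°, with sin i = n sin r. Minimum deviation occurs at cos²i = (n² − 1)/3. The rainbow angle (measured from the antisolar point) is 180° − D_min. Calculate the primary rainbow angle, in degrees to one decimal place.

42.2°

cos²i = (1.77422 − 1)/3 = 0.25807; i = arccos(0.50801) = 59.469°.
sin r = sin 59.469°/1.332 = 0.64666; r = 40.290°.
D_min = 2·59.469° − 4·40.290° + 180° = 137.776°.
Rainbow angle = 180° − D_min = 42.224°.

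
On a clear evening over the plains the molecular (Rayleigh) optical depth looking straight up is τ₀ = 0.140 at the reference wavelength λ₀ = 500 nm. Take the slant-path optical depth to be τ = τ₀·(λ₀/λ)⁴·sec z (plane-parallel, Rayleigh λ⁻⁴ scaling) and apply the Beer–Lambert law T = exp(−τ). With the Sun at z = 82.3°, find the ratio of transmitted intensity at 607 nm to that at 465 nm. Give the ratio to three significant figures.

2.50

Airmass: sec 82.3° = 7.4635.
τ(607 nm) = 0.140 × (500/607)⁴ × 7.4635 = 0.140 × 0.4604 × 7.4635 = 0.4811.
τ(465 nm) = 0.140 × (500/465)⁴ × 7.4635 = 0.140 × 1.3368 × 7.4635 = 1.3968.
T(607)/T(465) = exp(τ_B − τ_A) = exp(0.9158) = 2.4987.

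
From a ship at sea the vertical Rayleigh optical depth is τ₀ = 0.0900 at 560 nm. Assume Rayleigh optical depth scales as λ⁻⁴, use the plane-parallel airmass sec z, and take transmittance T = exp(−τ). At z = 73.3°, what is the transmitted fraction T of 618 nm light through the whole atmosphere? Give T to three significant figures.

0.810

sec 73.3° = 3.4799.
τ = 0.0900 × (560/618)⁴ × 3.4799 = 0.0900 × 0.6742 × 3.4799 = 0.2112.
T = exp(−0.2112) = 0.8096.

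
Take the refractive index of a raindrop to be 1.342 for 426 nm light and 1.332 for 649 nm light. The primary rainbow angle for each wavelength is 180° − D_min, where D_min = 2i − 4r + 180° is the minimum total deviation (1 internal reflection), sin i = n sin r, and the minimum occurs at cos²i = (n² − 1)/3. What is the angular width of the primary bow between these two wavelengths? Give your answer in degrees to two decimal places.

1.44°

At 426 nm (n = 1.342): cos²i = 0.26699 → i = 58.888°, r = 39.641°, D_min = 139.213°, rainbow angle = 40.787°.
At 649 nm (n = 1.332): cos²i = 0.25807 → i = 59.469°, r = 40.290°, D_min = 137.776°, rainbow angle = 42.224°.
Angular width = |40.787° − 42.224°| = 1.437°.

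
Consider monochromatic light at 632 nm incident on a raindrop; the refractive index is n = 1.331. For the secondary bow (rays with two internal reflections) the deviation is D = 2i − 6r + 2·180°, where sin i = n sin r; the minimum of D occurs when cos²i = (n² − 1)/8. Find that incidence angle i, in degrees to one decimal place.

71.9°

cos²i = (1.331² − 1)/8 = (1.77156 − 1)/8 = 0.09645.
cos i = 0.31056, so i = 71.907°.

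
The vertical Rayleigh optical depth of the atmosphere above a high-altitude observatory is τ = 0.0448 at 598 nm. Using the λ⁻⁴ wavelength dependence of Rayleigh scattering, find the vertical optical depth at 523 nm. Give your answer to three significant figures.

τ(523 nm) = τ(598 nm) × (598/523)⁴ = 0.0448 × (1.1434)⁴ = 0.0448 × 1.7092 = 0.0766.

0.0766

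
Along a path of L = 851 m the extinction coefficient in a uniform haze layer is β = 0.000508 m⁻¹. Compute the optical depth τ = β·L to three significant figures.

τ = β·L = 0.000508 × 851 = 0.4323.

0.432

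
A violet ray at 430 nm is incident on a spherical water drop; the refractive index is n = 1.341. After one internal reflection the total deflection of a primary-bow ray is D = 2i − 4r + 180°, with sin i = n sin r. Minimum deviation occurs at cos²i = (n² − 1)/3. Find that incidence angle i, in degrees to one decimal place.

58.9°

cos²i = (1.341² − 1)/3 = (1.79828 − 1)/3 = 0.26609.
cos i = 0.51584, so i = 58.946°.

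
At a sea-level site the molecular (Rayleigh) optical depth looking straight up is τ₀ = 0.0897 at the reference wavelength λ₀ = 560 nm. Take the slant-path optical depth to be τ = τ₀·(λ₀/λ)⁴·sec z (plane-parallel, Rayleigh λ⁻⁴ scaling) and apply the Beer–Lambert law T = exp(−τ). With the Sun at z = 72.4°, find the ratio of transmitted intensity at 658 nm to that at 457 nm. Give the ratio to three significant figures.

1.67

Airmass: sec 72.4° = 3.3072.
τ(658 nm) = 0.0897 × (560/658)⁴ × 3.3072 = 0.0897 × 0.5246 × 3.3072 = 0.1556.
τ(457 nm) = 0.0897 × (560/457)⁴ × 3.3072 = 0.0897 × 2.2547 × 3.3072 = 0.6689.
T(658)/T(457) = exp(τ_B − τ_A) = exp(0.5132) = 1.6707.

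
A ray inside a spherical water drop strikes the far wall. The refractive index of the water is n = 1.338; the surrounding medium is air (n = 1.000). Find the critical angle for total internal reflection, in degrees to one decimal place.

48.4°

sin θ_c = n_air / n = 1.000 / 1.338 = 0.7474.
θ_c = arcsin(0.7474) = 48.36°.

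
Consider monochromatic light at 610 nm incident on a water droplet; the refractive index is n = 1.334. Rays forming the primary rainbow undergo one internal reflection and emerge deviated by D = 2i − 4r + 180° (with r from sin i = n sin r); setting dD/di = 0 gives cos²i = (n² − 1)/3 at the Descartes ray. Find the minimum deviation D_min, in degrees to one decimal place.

cos²i = (1.77956 − 1)/3 = 0.25985; i = arccos(0.50976) = 59.352°.
sin r = sin 59.352°/1.334 = 0.64492; r = 40.159°.
D_min = 2·59.352° − 4·40.159° + 180° = 138.067°.

138.1°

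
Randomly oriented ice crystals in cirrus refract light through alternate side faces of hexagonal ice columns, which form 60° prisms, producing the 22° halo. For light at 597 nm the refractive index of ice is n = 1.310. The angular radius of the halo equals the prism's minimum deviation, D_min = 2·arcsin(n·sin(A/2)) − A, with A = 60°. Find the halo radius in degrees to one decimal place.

21.8°

n·sin(A/2) = 1.310 × sin 30° = 1.310 × 0.5000 = 0.6550.
D_min = 2·arcsin(0.6550) − 60° = 2 × 40.920° − 60° = 21.839°.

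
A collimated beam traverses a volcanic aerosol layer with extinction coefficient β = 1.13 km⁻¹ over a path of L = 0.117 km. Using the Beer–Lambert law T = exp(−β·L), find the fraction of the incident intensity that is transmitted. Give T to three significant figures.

0.876

τ = β·L = 1.13 × 0.117 = 0.1322.
T = exp(−0.1322) = 0.8762.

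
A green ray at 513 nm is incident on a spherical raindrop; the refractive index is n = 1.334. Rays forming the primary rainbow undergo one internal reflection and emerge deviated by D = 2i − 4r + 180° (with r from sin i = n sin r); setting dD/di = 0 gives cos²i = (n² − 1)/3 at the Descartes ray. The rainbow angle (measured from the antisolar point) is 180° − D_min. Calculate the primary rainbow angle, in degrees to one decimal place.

cos²i = (1.77956 − 1)/3 = 0.25985; i = arccos(0.50976) = 59.352°.
sin r = sin 59.352°/1.334 = 0.64492; r = 40.159°.
D_min = 2·59.352° − 4·40.159° + 180° = 138.067°.
Rainbow angle = 180° − D_min = 41.933°.

41.9°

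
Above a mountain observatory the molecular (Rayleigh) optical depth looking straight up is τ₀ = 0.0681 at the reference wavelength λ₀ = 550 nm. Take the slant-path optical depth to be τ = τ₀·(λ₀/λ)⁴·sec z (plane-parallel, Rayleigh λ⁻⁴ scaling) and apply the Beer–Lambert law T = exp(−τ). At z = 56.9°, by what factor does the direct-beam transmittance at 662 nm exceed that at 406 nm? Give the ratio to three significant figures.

1.43

Airmass: sec 56.9° = 1.8312.
τ(662 nm) = 0.0681 × (550/662)⁴ × 1.8312 = 0.0681 × 0.4765 × 1.8312 = 0.0594.
τ(406 nm) = 0.0681 × (550/406)⁴ × 1.8312 = 0.0681 × 3.3678 × 1.8312 = 0.4200.
T(662)/T(406) = exp(τ_B − τ_A) = exp(0.3606) = 1.4341.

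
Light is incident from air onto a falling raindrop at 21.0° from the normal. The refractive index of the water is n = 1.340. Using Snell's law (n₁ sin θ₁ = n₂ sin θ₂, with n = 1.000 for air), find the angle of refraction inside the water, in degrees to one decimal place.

Snell: sin θ_r = sin θ_i / n = sin 21.0° / 1.340 = 0.3584 / 1.340 = 0.2674.
θ_r = arcsin(0.2674) = 15.51°.

15.5°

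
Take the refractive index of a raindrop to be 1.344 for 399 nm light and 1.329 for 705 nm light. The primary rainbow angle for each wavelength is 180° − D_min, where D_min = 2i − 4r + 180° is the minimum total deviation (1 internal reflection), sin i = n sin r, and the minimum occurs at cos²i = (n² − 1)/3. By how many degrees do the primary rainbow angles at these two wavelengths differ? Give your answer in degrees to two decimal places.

At 399 nm (n = 1.344): cos²i = 0.26878 → i = 58.772°, r = 39.512°, D_min = 139.495°, rainbow angle = 40.505°.
At 705 nm (n = 1.329): cos²i = 0.25541 → i = 59.643°, r = 40.487°, D_min = 137.337°, rainbow angle = 42.663°.
Angular width = |40.505° − 42.663°| = 2.158°.

2.16°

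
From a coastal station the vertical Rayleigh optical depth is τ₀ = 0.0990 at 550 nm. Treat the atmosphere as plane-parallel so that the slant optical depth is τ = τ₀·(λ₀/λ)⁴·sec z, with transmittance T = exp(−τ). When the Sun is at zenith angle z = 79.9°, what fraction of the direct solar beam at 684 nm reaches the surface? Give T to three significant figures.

0.790

sec 79.9° = 5.7023.
τ = 0.0990 × (550/684)⁴ × 5.7023 = 0.0990 × 0.4180 × 5.7023 = 0.2360.
T = exp(−0.2360) = 0.7898.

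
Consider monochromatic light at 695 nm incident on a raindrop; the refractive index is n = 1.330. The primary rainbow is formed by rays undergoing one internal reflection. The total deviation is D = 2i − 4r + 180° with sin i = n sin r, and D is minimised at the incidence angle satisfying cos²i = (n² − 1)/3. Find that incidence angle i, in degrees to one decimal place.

cos²i = (1.330² − 1)/3 = (1.76890 − 1)/3 = 0.25630.
cos i = 0.50626, so i = 59.585°.

59.6°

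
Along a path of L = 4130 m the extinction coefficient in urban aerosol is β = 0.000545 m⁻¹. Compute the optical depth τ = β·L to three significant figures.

2.25

τ = β·L = 0.000545 × 4130 = 2.2509.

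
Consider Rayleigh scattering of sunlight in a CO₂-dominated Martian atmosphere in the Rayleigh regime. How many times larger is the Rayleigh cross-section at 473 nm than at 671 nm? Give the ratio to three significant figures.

4.05

Rayleigh scattering ∝ λ⁻⁴, so the ratio of coefficients is the inverse fourth power of the wavelength ratio.
σ(473)/σ(671) = (671/473)⁴ = (1.4186)⁴ = 4.05.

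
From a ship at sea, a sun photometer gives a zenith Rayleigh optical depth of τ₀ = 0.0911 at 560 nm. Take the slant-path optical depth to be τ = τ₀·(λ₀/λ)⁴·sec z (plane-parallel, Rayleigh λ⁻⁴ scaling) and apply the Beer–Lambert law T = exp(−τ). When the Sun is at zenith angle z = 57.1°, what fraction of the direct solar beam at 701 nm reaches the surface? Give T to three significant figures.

sec 57.1° = 1.8410.
τ = 0.0911 × (560/701)⁴ × 1.8410 = 0.0911 × 0.4073 × 1.8410 = 0.0683.
T = exp(−0.0683) = 0.9340.

0.934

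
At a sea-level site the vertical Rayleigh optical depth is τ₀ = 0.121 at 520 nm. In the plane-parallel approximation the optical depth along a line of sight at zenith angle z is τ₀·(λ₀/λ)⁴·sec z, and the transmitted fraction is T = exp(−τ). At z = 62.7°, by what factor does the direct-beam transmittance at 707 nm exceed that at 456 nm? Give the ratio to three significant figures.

1.45

Airmass: sec 62.7° = 2.1803.
τ(707 nm) = 0.121 × (520/707)⁴ × 2.1803 = 0.121 × 0.2926 × 2.1803 = 0.0772.
τ(456 nm) = 0.121 × (520/456)⁴ × 2.1803 = 0.121 × 1.6910 × 2.1803 = 0.4461.
T(707)/T(456) = exp(τ_B − τ_A) = exp(0.3689) = 1.4462.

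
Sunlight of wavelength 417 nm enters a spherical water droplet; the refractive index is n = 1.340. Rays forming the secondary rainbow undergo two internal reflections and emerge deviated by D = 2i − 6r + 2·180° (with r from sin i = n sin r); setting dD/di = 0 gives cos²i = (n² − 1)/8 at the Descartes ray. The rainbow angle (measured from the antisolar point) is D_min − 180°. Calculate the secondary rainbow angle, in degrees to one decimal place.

52.7°

cos²i = (1.79560 − 1)/8 = 0.09945; i = arccos(0.31536) = 71.618°.
sin r = sin 71.618°/1.340 = 0.70819; r = 45.088°.
D_min = 2·71.618° − 6·45.088° + 360° = 232.709°.
Rainbow angle = D_min − 180° = 52.709°.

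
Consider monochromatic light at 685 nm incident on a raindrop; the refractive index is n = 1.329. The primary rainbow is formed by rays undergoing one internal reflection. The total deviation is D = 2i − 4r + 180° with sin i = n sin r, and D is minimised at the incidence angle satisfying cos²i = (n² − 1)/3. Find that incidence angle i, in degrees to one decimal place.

cos²i = (1.329² − 1)/3 = (1.76624 − 1)/3 = 0.25541.
cos i = 0.50538, so i = 59.643°.

59.6°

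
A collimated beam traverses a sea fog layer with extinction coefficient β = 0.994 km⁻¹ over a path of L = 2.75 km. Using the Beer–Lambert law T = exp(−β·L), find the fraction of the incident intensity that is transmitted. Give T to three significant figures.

0.0650

τ = β·L = 0.994 × 2.75 = 2.7335.
T = exp(−2.7335) = 0.0650.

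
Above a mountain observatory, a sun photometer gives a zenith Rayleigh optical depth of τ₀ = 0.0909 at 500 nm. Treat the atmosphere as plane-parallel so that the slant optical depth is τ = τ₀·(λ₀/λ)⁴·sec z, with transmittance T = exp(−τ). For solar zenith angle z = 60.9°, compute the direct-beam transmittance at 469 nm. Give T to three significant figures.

0.785

sec 60.9° = 2.0562.
τ = 0.0909 × (500/469)⁴ × 2.0562 = 0.0909 × 1.2918 × 2.0562 = 0.2414.
T = exp(−0.2414) = 0.7855.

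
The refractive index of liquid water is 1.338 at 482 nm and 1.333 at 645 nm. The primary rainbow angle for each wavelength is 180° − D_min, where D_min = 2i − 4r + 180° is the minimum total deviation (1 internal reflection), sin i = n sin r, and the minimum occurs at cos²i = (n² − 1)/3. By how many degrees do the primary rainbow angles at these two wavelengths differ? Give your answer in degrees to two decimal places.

At 482 nm (n = 1.338): cos²i = 0.26341 → i = 59.120°, r = 39.899°, D_min = 138.643°, rainbow angle = 41.357°.
At 645 nm (n = 1.333): cos²i = 0.25896 → i = 59.410°, r = 40.225°, D_min = 137.922°, rainbow angle = 42.078°.
Angular width = |41.357° − 42.078°| = 0.722°.

0.72°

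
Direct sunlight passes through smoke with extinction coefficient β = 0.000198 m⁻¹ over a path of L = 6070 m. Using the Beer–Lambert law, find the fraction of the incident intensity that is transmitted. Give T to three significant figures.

τ = β·L = 0.000198 × 6070 = 1.2019.
T = exp(−1.2019) = 0.3006.

0.301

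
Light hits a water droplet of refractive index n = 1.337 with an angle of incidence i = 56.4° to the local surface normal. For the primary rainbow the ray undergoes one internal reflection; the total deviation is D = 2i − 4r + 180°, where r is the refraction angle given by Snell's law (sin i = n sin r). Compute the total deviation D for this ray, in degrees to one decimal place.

138.7°

sin r = sin 56.4° / 1.337 = 0.8329/1.337 = 0.6230; r = 38.53°.
D = 2·56.4° − 4·38.53° + 180° = 112.80° − 154.14° + 180° = 138.66°.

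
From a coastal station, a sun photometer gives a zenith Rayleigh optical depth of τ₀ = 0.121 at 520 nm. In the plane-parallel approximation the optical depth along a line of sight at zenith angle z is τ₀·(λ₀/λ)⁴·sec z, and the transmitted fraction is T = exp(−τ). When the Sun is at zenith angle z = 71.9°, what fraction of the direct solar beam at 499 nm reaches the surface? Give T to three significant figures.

sec 71.9° = 3.2188.
τ = 0.121 × (520/499)⁴ × 3.2188 = 0.121 × 1.1793 × 3.2188 = 0.4593.
T = exp(−0.4593) = 0.6317.

0.632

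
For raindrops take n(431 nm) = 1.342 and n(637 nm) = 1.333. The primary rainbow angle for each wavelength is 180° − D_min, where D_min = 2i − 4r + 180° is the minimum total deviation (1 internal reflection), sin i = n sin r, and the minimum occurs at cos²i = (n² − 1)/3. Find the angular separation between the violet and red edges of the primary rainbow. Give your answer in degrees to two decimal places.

1.29°

At 431 nm (n = 1.342): cos²i = 0.26699 → i = 58.888°, r = 39.641°, D_min = 139.213°, rainbow angle = 40.787°.
At 637 nm (n = 1.333): cos²i = 0.25896 → i = 59.410°, r = 40.225°, D_min = 137.922°, rainbow angle = 42.078°.
Angular width = |40.787° − 42.078°| = 1.291°.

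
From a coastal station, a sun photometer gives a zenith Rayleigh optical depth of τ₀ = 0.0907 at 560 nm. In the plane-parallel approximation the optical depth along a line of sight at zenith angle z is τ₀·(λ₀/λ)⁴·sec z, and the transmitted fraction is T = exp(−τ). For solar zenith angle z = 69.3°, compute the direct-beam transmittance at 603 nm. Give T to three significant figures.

0.826

sec 69.3° = 2.8291.
τ = 0.0907 × (560/603)⁴ × 2.8291 = 0.0907 × 0.7438 × 2.8291 = 0.1909.
T = exp(−0.1909) = 0.8262.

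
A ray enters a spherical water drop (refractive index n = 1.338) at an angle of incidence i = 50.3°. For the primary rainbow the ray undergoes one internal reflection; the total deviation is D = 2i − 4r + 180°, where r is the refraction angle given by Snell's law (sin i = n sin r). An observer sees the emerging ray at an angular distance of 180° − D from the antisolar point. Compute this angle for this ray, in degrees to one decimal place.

39.8°

sin r = sin 50.3° / 1.338 = 0.7694/1.338 = 0.5750; r = 35.10°.
D = 2·50.3° − 4·35.10° + 180° = 100.60° − 140.41° + 180° = 140.19°.
Angle from antisolar point = 180° − D = 39.81°.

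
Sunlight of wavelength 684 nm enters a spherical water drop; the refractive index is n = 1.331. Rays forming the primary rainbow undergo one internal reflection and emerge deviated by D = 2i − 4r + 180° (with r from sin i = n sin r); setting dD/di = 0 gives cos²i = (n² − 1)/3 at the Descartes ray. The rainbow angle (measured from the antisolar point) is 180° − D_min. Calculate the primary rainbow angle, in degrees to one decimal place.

cos²i = (1.77156 − 1)/3 = 0.25719; i = arccos(0.50714) = 59.527°.
sin r = sin 59.527°/1.331 = 0.64753; r = 40.356°.
D_min = 2·59.527° − 4·40.356° + 180° = 137.630°.
Rainbow angle = 180° − D_min = 42.370°.

42.4°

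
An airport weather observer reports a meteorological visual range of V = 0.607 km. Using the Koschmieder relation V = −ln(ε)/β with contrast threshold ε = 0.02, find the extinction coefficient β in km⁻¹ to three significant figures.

β = −ln(0.02) / V = 3.912 / 0.607 = 6.4448 km⁻¹.

6.44 km⁻¹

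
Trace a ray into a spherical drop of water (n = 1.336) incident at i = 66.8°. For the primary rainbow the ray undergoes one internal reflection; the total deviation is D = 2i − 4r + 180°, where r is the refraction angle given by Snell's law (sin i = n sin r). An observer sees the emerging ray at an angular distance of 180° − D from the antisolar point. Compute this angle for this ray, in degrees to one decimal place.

sin r = sin 66.8° / 1.336 = 0.9191/1.336 = 0.6880; r = 43.47°.
D = 2·66.8° − 4·43.47° + 180° = 133.60° − 173.88° + 180° = 139.72°.
Angle from antisolar point = 180° − D = 40.28°.

40.3°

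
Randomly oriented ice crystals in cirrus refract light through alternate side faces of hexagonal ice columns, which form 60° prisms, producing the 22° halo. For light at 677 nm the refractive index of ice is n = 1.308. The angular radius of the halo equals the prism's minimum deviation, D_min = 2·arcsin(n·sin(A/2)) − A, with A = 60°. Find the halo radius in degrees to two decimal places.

n·sin(A/2) = 1.308 × sin 30° = 1.308 × 0.5000 = 0.6540.
D_min = 2·arcsin(0.6540) − 60° = 2 × 40.844° − 60° = 21.688°.

21.69°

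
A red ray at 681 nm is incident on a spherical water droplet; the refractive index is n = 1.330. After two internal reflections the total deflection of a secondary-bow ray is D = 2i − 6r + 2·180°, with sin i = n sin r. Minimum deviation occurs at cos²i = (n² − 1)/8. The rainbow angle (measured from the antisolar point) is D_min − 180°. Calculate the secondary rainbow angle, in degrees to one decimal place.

cos²i = (1.76890 − 1)/8 = 0.09611; i = arccos(0.31002) = 71.940°.
sin r = sin 71.940°/1.330 = 0.71483; r = 45.630°.
D_min = 2·71.940° − 6·45.630° + 360° = 230.101°.
Rainbow angle = D_min − 180° = 50.101°.

50.1°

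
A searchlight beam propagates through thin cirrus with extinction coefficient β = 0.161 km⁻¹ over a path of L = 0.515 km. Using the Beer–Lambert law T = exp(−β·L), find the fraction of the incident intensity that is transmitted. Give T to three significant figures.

0.920

τ = β·L = 0.161 × 0.515 = 0.0829.
T = exp(−0.0829) = 0.9204.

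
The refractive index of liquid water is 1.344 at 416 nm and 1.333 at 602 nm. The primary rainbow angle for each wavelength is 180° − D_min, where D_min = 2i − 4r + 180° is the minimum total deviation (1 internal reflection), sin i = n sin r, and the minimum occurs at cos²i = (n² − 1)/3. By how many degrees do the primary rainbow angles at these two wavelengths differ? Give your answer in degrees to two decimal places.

1.57°

At 416 nm (n = 1.344): cos²i = 0.26878 → i = 58.772°, r = 39.512°, D_min = 139.495°, rainbow angle = 40.505°.
At 602 nm (n = 1.333): cos²i = 0.25896 → i = 59.410°, r = 40.225°, D_min = 137.922°, rainbow angle = 42.078°.
Angular width = |40.505° − 42.078°| = 1.573°.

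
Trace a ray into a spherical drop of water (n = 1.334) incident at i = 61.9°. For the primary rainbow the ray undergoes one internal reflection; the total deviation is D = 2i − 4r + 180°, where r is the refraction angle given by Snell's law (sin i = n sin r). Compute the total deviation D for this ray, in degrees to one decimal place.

sin r = sin 61.9° / 1.334 = 0.8821/1.334 = 0.6613; r = 41.40°.
D = 2·61.9° − 4·41.40° + 180° = 123.80° − 165.59° + 180° = 138.21°.

138.2°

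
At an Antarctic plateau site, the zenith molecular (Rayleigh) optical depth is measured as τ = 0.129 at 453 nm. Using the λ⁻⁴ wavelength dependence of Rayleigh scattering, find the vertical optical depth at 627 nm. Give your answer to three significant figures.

τ(627 nm) = τ(453 nm) × (453/627)⁴ = 0.129 × (0.7225)⁴ = 0.129 × 0.2725 = 0.0351.

0.0351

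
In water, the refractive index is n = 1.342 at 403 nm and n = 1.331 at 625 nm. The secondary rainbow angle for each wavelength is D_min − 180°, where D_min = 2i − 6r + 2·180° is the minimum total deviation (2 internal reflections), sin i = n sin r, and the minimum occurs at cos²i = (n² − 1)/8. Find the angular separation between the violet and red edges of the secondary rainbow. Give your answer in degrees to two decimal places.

2.86°

At 403 nm (n = 1.342): cos²i = 0.10012 → i = 71.554°, r = 44.981°, D_min = 233.222°, rainbow angle = 53.222°.
At 625 nm (n = 1.331): cos²i = 0.09645 → i = 71.907°, r = 45.575°, D_min = 230.365°, rainbow angle = 50.365°.
Angular width = |53.222° − 50.365°| = 2.857°.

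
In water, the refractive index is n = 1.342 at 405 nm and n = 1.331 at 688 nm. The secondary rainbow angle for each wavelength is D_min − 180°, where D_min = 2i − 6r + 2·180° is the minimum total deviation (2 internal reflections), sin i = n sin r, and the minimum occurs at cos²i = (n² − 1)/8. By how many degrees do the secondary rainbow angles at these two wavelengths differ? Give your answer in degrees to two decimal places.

At 405 nm (n = 1.342): cos²i = 0.10012 → i = 71.554°, r = 44.981°, D_min = 233.222°, rainbow angle = 53.222°.
At 688 nm (n = 1.331): cos²i = 0.09645 → i = 71.907°, r = 45.575°, D_min = 230.365°, rainbow angle = 50.365°.
Angular width = |53.222° − 50.365°| = 2.857°.

2.86°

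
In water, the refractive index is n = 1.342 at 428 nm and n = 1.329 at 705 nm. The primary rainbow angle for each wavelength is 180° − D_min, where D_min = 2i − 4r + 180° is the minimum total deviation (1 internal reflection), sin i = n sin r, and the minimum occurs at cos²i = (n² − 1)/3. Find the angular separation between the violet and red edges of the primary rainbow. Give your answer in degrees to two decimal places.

At 428 nm (n = 1.342): cos²i = 0.26699 → i = 58.888°, r = 39.641°, D_min = 139.213°, rainbow angle = 40.787°.
At 705 nm (n = 1.329): cos²i = 0.25541 → i = 59.643°, r = 40.487°, D_min = 137.337°, rainbow angle = 42.663°.
Angular width = |40.787° − 42.663°| = 1.876°.

1.88°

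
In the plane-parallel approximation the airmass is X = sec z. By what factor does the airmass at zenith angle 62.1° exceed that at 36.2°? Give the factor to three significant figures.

X(62.1°)/X(36.2°) = sec 62.1° / sec 36.2° = cos 36.2° / cos 62.1° = 0.8070/0.4679 = 1.7245.

1.72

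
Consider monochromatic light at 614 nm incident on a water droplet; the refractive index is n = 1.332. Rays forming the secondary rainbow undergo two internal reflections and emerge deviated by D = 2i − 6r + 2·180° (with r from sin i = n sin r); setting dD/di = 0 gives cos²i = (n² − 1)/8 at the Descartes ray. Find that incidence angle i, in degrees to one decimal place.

71.9°

cos²i = (1.332² − 1)/8 = (1.77422 − 1)/8 = 0.09678.
cos i = 0.31109, so i = 71.875°.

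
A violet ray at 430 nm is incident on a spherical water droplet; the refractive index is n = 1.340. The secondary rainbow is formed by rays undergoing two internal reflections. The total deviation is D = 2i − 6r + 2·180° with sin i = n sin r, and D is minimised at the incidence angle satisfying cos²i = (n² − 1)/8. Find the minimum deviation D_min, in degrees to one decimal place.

cos²i = (1.79560 − 1)/8 = 0.09945; i = arccos(0.31536) = 71.618°.
sin r = sin 71.618°/1.340 = 0.70819; r = 45.088°.
D_min = 2·71.618° − 6·45.088° + 360° = 232.709°.

232.7°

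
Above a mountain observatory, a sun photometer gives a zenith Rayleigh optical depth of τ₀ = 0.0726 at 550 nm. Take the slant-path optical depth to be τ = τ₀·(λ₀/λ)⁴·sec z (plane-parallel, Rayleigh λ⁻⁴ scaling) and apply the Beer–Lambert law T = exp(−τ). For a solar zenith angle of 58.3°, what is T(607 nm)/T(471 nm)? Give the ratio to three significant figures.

1.18

Airmass: sec 58.3° = 1.9031.
τ(607 nm) = 0.0726 × (550/607)⁴ × 1.9031 = 0.0726 × 0.6741 × 1.9031 = 0.0931.
τ(471 nm) = 0.0726 × (550/471)⁴ × 1.9031 = 0.0726 × 1.8594 × 1.9031 = 0.2569.
T(607)/T(471) = exp(τ_B − τ_A) = exp(0.1638) = 1.1779.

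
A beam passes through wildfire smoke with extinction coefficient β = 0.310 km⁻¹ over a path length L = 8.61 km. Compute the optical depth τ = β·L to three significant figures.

2.67

τ = β·L = 0.310 × 8.61 = 2.6691.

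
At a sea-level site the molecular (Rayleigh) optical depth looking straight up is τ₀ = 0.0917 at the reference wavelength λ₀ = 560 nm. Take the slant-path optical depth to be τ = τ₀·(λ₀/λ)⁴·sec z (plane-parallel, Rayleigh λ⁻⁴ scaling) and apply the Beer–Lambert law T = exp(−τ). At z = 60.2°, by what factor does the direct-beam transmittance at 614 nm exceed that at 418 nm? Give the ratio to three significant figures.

1.59

Airmass: sec 60.2° = 2.0122.
τ(614 nm) = 0.0917 × (560/614)⁴ × 2.0122 = 0.0917 × 0.6920 × 2.0122 = 0.1277.
τ(418 nm) = 0.0917 × (560/418)⁴ × 2.0122 = 0.0917 × 3.2214 × 2.0122 = 0.5944.
T(614)/T(418) = exp(τ_B − τ_A) = exp(0.4667) = 1.5948.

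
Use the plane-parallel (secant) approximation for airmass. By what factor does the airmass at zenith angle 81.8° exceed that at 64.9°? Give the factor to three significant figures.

2.97

X(81.8°)/X(64.9°) = sec 81.8° / sec 64.9° = cos 64.9° / cos 81.8° = 0.4242/0.1426 = 2.9741.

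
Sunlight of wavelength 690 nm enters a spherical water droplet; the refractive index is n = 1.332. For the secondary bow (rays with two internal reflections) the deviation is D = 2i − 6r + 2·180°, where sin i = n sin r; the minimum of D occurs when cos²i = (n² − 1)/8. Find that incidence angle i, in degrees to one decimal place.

cos²i = (1.332² − 1)/8 = (1.77422 − 1)/8 = 0.09678.
cos i = 0.31109, so i = 71.875°.

71.9°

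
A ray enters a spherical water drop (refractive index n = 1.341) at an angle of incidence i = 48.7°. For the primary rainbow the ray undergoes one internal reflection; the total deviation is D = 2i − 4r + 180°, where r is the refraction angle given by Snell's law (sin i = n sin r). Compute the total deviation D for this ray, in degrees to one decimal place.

141.1°

sin r = sin 48.7° / 1.341 = 0.7513/1.341 = 0.5602; r = 34.07°.
D = 2·48.7° − 4·34.07° + 180° = 97.40° − 136.29° + 180° = 141.11°.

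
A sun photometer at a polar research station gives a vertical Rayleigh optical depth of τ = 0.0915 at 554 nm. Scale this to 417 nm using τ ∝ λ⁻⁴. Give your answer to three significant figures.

0.285

τ(417 nm) = τ(554 nm) × (554/417)⁴ = 0.0915 × (1.3285)⁴ = 0.0915 × 3.1153 = 0.2850.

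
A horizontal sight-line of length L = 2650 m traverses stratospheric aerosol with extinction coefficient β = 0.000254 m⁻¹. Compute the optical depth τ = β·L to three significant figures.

0.673

τ = β·L = 0.000254 × 2650 = 0.6731.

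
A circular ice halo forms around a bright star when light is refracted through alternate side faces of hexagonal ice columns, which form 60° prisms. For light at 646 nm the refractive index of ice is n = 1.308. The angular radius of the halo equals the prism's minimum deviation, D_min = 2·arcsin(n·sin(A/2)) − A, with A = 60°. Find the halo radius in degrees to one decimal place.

21.7°

n·sin(A/2) = 1.308 × sin 30° = 1.308 × 0.5000 = 0.6540.
D_min = 2·arcsin(0.6540) − 60° = 2 × 40.844° − 60° = 21.688°.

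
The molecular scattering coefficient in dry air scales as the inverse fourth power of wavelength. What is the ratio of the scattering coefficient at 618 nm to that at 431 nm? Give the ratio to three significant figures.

0.237

Rayleigh scattering ∝ λ⁻⁴, so the ratio of coefficients is the inverse fourth power of the wavelength ratio.
σ(618)/σ(431) = (431/618)⁴ = (0.6974)⁴ = 0.2366.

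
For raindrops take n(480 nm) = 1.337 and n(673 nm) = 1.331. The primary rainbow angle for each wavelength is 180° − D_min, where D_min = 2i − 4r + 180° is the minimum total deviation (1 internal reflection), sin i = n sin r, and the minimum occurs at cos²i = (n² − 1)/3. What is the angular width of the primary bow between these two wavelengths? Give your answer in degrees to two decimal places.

At 480 nm (n = 1.337): cos²i = 0.26252 → i = 59.178°, r = 39.964°, D_min = 138.500°, rainbow angle = 41.500°.
At 673 nm (n = 1.331): cos²i = 0.25719 → i = 59.527°, r = 40.356°, D_min = 137.630°, rainbow angle = 42.370°.
Angular width = |41.500° − 42.370°| = 0.870°.

0.87°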